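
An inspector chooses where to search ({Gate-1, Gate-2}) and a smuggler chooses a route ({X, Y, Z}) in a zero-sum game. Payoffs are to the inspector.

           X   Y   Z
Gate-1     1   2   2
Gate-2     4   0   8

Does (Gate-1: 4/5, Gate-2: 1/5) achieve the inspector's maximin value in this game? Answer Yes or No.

Yes

Against X this mix gives (4/5)·1 + (1/5)·4 = 8/5.
Against Y this mix gives (4/5)·2 + (1/5)·0 = 8/5.
Against Z this mix gives (4/5)·2 + (1/5)·8 = 16/5.
All of the smuggler's active replies (X, Y) yield 8/5, and no column does worse for the inspector. The mix makes the smuggler indifferent and guarantees 8/5, so it is optimal.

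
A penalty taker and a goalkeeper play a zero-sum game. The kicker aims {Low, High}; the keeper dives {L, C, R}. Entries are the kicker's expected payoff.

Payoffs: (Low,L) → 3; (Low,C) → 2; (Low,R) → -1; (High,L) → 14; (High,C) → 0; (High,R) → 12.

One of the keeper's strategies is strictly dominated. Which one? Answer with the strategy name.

L

C holds the kicker's payoff strictly below L in every row: 2 < 3, 0 < 14.
So L is strictly dominated for the keeper.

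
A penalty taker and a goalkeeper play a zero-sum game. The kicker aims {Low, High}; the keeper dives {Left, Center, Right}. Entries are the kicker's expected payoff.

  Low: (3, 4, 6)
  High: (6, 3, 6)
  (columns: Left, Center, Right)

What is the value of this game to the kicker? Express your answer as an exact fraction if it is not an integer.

15/4

Row minima: Low → 3, High → 3; maximin = 3.
Column maxima: Left → 6, Center → 4, Right → 6; minimax = 4.
3 ≠ 4, so there is no saddle point; optimal play is mixed.
Right is strictly dominated by Center (it gives the kicker strictly more in every row), so the keeper never plays it.
On the remaining 2×2 (Low, High vs Left, Center):
Let the kicker play Low with probability p. Expected payoff against Left: 3p + 6(1−p) = −3p + 6; against Center: 4p + 3(1−p) = p + 3.
Setting these equal: −3p + 6 = p + 3 ⇒ −4p = -3 ⇒ p = 3/4, and the value is (-3)·(3/4) + 6 = 15/4.
For the keeper: with q = P(Left), equating Low's and High's payoffs gives −q + 4 = 3q + 3 ⇒ q = 1/4.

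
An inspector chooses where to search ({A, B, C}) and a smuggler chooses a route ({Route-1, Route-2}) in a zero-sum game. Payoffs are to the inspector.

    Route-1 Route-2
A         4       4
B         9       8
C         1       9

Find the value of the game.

Row minima: A → 4, B → 8, C → 1; maximin = 8.
Column maxima: Route-1 → 9, Route-2 → 9; minimax = 9.
8 ≠ 9, so there is no saddle point; optimal play is mixed.
A is strictly dominated by B, so the inspector never plays it.
On the remaining 2×2 (B, C vs Route-1, Route-2):
Let the inspector play B with probability p. Expected payoff against Route-1: 9p + 1(1−p) = 8p + 1; against Route-2: 8p + 9(1−p) = −p + 9.
Setting these equal: 8p + 1 = −p + 9 ⇒ 9p = 8 ⇒ p = 8/9, and the value is (8)·(8/9) + 1 = 73/9.
For the smuggler: with q = P(Route-1), equating B's and C's payoffs gives q + 8 = −8q + 9 ⇒ q = 1/9.

73/9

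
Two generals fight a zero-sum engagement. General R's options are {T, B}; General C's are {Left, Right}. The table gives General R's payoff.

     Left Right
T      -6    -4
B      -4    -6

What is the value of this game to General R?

Row minima: T → -6, B → -6; maximin = -6.
Column maxima: Left → -4, Right → -4; minimax = -4.
-6 ≠ -4, so there is no saddle point; optimal play is mixed.
Let General R play T with probability p. Expected payoff against Left: (-6)p + (-4)(1−p) = −2p − 4; against Right: (-4)p + (-6)(1−p) = 2p − 6.
Setting these equal: −2p − 4 = 2p − 6 ⇒ −4p = -2 ⇒ p = 1/2, and the value is (-2)·(1/2) − 4 = -5.
For General C: with q = P(Left), equating T's and B's payoffs gives −2q − 4 = 2q − 6 ⇒ q = 1/2.

-5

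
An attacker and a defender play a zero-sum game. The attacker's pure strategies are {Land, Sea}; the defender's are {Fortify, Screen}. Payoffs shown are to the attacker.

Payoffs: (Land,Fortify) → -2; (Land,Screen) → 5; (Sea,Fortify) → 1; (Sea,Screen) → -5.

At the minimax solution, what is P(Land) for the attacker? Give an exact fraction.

6/13

Row minima: Land → -2, Sea → -5; maximin = -2.
Column maxima: Fortify → 1, Screen → 5; minimax = 1.
-2 ≠ 1, so there is no saddle point; optimal play is mixed.
Let the attacker play Land with probability p. Expected payoff against Fortify: (-2)p + 1(1−p) = −3p + 1; against Screen: 5p + (-5)(1−p) = 10p − 5.
Setting these equal: −3p + 1 = 10p − 5 ⇒ −13p = -6 ⇒ p = 6/13, and the value is (-3)·(6/13) + 1 = -5/13.
For the defender: with q = P(Fortify), equating Land's and Sea's payoffs gives −7q + 5 = 6q − 5 ⇒ q = 10/13.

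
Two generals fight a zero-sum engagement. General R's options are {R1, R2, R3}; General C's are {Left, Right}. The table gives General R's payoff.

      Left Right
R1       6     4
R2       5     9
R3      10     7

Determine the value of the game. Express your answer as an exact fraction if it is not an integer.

55/7

Row minima: R1 → 4, R2 → 5, R3 → 7; maximin = 7.
Column maxima: Left → 10, Right → 9; minimax = 9.
7 ≠ 9, so there is no saddle point; optimal play is mixed.
R1 is strictly dominated by R3, so General R never plays it.
On the remaining 2×2 (R2, R3 vs Left, Right):
Let General R play R2 with probability p. Expected payoff against Left: 5p + 10(1−p) = −5p + 10; against Right: 9p + 7(1−p) = 2p + 7.
Setting these equal: −5p + 10 = 2p + 7 ⇒ −7p = -3 ⇒ p = 3/7, and the value is (-5)·(3/7) + 10 = 55/7.
For General C: with q = P(Left), equating R2's and R3's payoffs gives −4q + 9 = 3q + 7 ⇒ q = 2/7.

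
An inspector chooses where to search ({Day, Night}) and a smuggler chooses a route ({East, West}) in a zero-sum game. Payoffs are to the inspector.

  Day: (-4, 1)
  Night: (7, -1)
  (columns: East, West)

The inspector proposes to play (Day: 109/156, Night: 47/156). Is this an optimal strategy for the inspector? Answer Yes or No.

No

Against East this mix gives (109/156)·(-4) + (47/156)·7 = -107/156.
Against West this mix gives (109/156)·1 + (47/156)·(-1) = 31/78.
The smuggler will play East, holding the inspector to -107/156. Shifting weight toward the row that does better against East would raise this floor (the equalizing mix achieves 3/13 against both East and West), so the proposed strategy is not optimal.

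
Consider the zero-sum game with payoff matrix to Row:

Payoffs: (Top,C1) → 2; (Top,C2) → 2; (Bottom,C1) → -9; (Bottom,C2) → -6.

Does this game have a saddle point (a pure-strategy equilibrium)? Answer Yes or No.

Yes

Row minima: Top → 2, Bottom → -9; maximin = 2.
Column maxima: C1 → 2, C2 → 2; minimax = 2.
maximin = minimax = 2, so a saddle point exists.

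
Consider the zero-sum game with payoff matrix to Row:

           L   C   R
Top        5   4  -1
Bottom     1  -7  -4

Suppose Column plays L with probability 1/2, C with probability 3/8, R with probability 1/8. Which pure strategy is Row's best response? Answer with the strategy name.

Expected payoff of Top: (1/2)·5 + (3/8)·4 + (1/8)·(-1) = 31/8.
Expected payoff of Bottom: (1/2)·1 + (3/8)·(-7) + (1/8)·(-4) = -21/8.
The largest is 31/8, so Row's best response is Top.

Top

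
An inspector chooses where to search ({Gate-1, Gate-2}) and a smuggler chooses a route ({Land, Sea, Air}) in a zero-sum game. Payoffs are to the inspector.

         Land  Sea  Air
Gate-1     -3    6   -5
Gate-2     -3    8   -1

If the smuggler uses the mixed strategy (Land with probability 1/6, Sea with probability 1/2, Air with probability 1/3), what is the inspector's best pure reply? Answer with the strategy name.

Expected payoff of Gate-1: (1/6)·(-3) + (1/2)·6 + (1/3)·(-5) = 5/6.
Expected payoff of Gate-2: (1/6)·(-3) + (1/2)·8 + (1/3)·(-1) = 19/6.
The largest is 19/6, so the inspector's best response is Gate-2.

Gate-2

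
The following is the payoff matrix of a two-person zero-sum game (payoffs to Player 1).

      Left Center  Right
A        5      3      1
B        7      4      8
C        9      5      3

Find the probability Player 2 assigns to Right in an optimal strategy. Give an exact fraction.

1/6

Row minima: A → 1, B → 4, C → 3; maximin = 4.
Column maxima: Left → 9, Center → 5, Right → 8; minimax = 5.
4 ≠ 5, so there is no saddle point; optimal play is mixed.
A is strictly dominated by B, so Player 1 never plays it.
Left is strictly dominated by Center (it gives Player 1 strictly more in every row), so Player 2 never plays it.
On the remaining 2×2 (B, C vs Center, Right):
Let Player 1 play B with probability p. Expected payoff against Center: 4p + 5(1−p) = −p + 5; against Right: 8p + 3(1−p) = 5p + 3.
Setting these equal: −p + 5 = 5p + 3 ⇒ −6p = -2 ⇒ p = 1/3, and the value is (-1)·(1/3) + 5 = 14/3.
For Player 2: with q = P(Center), equating B's and C's payoffs gives −4q + 8 = 2q + 3 ⇒ q = 5/6.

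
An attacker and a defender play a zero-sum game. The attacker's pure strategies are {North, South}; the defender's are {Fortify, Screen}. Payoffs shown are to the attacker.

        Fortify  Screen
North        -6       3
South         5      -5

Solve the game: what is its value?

-15/19

Row minima: North → -6, South → -5; maximin = -5.
Column maxima: Fortify → 5, Screen → 3; minimax = 3.
-5 ≠ 3, so there is no saddle point; optimal play is mixed.
Let the attacker play North with probability p. Expected payoff against Fortify: (-6)p + 5(1−p) = −11p + 5; against Screen: 3p + (-5)(1−p) = 8p − 5.
Setting these equal: −11p + 5 = 8p − 5 ⇒ −19p = -10 ⇒ p = 10/19, and the value is (-11)·(10/19) + 5 = -15/19.
For the defender: with q = P(Fortify), equating North's and South's payoffs gives −9q + 3 = 10q − 5 ⇒ q = 8/19.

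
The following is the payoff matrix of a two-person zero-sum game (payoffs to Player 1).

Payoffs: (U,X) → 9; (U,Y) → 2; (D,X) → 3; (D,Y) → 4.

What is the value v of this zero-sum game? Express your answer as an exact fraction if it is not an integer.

Row minima: U → 2, D → 3; maximin = 3.
Column maxima: X → 9, Y → 4; minimax = 4.
3 ≠ 4, so there is no saddle point; optimal play is mixed.
Let Player 1 play U with probability p. Expected payoff against X: 9p + 3(1−p) = 6p + 3; against Y: 2p + 4(1−p) = −2p + 4.
Setting these equal: 6p + 3 = −2p + 4 ⇒ 8p = 1 ⇒ p = 1/8, and the value is (6)·(1/8) + 3 = 15/4.
For Player 2: with q = P(X), equating U's and D's payoffs gives 7q + 2 = −q + 4 ⇒ q = 1/4.

15/4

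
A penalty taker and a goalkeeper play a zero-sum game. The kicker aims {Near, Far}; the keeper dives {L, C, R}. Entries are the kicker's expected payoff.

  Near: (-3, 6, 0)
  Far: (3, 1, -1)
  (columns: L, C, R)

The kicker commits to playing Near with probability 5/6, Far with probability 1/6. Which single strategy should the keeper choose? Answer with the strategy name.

L

If the keeper plays L, the kicker's expected payoff is (5/6)·(-3) + (1/6)·3 = -2.
If the keeper plays C, the kicker's expected payoff is (5/6)·6 + (1/6)·1 = 31/6.
If the keeper plays R, the kicker's expected payoff is (5/6)·0 + (1/6)·(-1) = -1/6.
The keeper minimizes the kicker's payoff; the smallest is -2, so the best response is L.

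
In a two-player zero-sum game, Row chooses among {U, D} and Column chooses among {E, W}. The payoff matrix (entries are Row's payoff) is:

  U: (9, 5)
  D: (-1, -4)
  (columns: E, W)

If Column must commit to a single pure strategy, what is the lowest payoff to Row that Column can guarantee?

Column maxima: E → 9, W → 5.
The smallest of these is 5.

5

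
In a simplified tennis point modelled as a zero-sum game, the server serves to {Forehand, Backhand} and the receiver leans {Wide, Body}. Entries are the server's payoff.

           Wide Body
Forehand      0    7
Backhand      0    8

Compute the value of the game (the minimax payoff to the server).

0

Row minima: Forehand → 0, Backhand → 0; maximin = 0.
Column maxima: Wide → 0, Body → 8; minimax = 0.
Since maximin = minimax = 0, there is a saddle point and the value is 0.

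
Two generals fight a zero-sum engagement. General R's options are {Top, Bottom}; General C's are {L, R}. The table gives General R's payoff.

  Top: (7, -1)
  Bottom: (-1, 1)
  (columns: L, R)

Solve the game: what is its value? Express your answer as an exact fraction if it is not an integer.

Row minima: Top → -1, Bottom → -1; maximin = -1.
Column maxima: L → 7, R → 1; minimax = 1.
-1 ≠ 1, so there is no saddle point; optimal play is mixed.
Let General R play Top with probability p. Expected payoff against L: 7p + (-1)(1−p) = 8p − 1; against R: (-1)p + 1(1−p) = −2p + 1.
Setting these equal: 8p − 1 = −2p + 1 ⇒ 10p = 2 ⇒ p = 1/5, and the value is (8)·(1/5) − 1 = 3/5.
For General C: with q = P(L), equating Top's and Bottom's payoffs gives 8q − 1 = −2q + 1 ⇒ q = 1/5.

3/5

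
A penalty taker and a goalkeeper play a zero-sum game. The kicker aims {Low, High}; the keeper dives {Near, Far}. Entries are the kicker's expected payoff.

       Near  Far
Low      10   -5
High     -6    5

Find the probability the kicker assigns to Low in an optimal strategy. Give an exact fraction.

Row minima: Low → -5, High → -6; maximin = -5.
Column maxima: Near → 10, Far → 5; minimax = 5.
-5 ≠ 5, so there is no saddle point; optimal play is mixed.
Let the kicker play Low with probability p. Expected payoff against Near: 10p + (-6)(1−p) = 16p − 6; against Far: (-5)p + 5(1−p) = −10p + 5.
Setting these equal: 16p − 6 = −10p + 5 ⇒ 26p = 11 ⇒ p = 11/26, and the value is (16)·(11/26) − 6 = 10/13.
For the keeper: with q = P(Near), equating Low's and High's payoffs gives 15q − 5 = −11q + 5 ⇒ q = 5/13.

11/26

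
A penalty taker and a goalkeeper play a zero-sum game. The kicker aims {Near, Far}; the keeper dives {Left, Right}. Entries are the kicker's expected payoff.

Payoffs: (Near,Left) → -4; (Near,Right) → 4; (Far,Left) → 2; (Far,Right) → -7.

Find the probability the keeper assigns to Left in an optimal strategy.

Row minima: Near → -4, Far → -7; maximin = -4.
Column maxima: Left → 2, Right → 4; minimax = 2.
-4 ≠ 2, so there is no saddle point; optimal play is mixed.
Let the kicker play Near with probability p. Expected payoff against Left: (-4)p + 2(1−p) = −6p + 2; against Right: 4p + (-7)(1−p) = 11p − 7.
Setting these equal: −6p + 2 = 11p − 7 ⇒ −17p = -9 ⇒ p = 9/17, and the value is (-6)·(9/17) + 2 = -20/17.
For the keeper: with q = P(Left), equating Near's and Far's payoffs gives −8q + 4 = 9q − 7 ⇒ q = 11/17.

11/17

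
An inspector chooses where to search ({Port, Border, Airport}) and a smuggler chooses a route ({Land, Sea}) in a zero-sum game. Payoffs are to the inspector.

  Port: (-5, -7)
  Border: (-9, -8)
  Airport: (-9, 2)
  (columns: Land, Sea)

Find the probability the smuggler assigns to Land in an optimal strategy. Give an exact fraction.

9/13

Row minima: Port → -7, Border → -9, Airport → -9; maximin = -7.
Column maxima: Land → -5, Sea → 2; minimax = -5.
-7 ≠ -5, so there is no saddle point; optimal play is mixed.
Border is strictly dominated by Port, so the inspector never plays it.
On the remaining 2×2 (Port, Airport vs Land, Sea):
Let the inspector play Port with probability p. Expected payoff against Land: (-5)p + (-9)(1−p) = 4p − 9; against Sea: (-7)p + 2(1−p) = −9p + 2.
Setting these equal: 4p − 9 = −9p + 2 ⇒ 13p = 11 ⇒ p = 11/13, and the value is (4)·(11/13) − 9 = -73/13.
For the smuggler: with q = P(Land), equating Port's and Airport's payoffs gives 2q − 7 = −11q + 2 ⇒ q = 9/13.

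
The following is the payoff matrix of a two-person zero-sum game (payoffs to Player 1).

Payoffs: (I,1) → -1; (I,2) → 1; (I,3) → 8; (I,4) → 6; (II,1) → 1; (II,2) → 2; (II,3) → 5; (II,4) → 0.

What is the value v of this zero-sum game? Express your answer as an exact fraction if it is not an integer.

Row minima: I → -1, II → 0; maximin = 0.
Column maxima: 1 → 1, 2 → 2, 3 → 8, 4 → 6; minimax = 1.
0 ≠ 1, so there is no saddle point; optimal play is mixed.
2 is strictly dominated by 1 (it gives Player 1 strictly more in every row), so Player 2 never plays it.
3 is strictly dominated by 1 (it gives Player 1 strictly more in every row), so Player 2 never plays it.
On the remaining 2×2 (I, II vs 1, 4):
Let Player 1 play I with probability p. Expected payoff against 1: (-1)p + 1(1−p) = −2p + 1; against 4: 6p + 0(1−p) = 6p.
Setting these equal: −2p + 1 = 6p ⇒ −8p = -1 ⇒ p = 1/8, and the value is (-2)·(1/8) + 1 = 3/4.
For Player 2: with q = P(1), equating I's and II's payoffs gives −7q + 6 = q ⇒ q = 3/4.

3/4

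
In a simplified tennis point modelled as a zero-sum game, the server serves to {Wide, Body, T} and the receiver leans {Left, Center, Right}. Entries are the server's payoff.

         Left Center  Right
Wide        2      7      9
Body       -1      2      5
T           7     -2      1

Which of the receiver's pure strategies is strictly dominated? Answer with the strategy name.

Center holds the server's payoff strictly below Right in every row: 7 < 9, 2 < 5, -2 < 1.
So Right is strictly dominated for the receiver.

Right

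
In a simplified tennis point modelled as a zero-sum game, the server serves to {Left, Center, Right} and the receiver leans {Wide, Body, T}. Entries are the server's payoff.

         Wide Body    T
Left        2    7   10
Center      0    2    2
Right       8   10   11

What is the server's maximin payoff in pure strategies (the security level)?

8

Row minima: Left → 2, Center → 0, Right → 8.
The best of these is 8.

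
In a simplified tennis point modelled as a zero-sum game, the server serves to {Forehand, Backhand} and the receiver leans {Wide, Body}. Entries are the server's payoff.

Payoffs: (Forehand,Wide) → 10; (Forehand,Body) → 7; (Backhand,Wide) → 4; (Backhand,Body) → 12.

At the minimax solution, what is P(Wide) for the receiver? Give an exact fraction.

Row minima: Forehand → 7, Backhand → 4; maximin = 7.
Column maxima: Wide → 10, Body → 12; minimax = 10.
7 ≠ 10, so there is no saddle point; optimal play is mixed.
Let the server play Forehand with probability p. Expected payoff against Wide: 10p + 4(1−p) = 6p + 4; against Body: 7p + 12(1−p) = −5p + 12.
Setting these equal: 6p + 4 = −5p + 12 ⇒ 11p = 8 ⇒ p = 8/11, and the value is (6)·(8/11) + 4 = 92/11.
For the receiver: with q = P(Wide), equating Forehand's and Backhand's payoffs gives 3q + 7 = −8q + 12 ⇒ q = 5/11.

5/11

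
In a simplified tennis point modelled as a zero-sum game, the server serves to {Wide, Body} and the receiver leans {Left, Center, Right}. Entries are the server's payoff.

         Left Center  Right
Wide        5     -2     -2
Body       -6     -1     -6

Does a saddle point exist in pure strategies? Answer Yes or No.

Yes

Row minima: Wide → -2, Body → -6; maximin = -2.
Column maxima: Left → 5, Center → -1, Right → -2; minimax = -2.
maximin = minimax = -2, so a saddle point exists.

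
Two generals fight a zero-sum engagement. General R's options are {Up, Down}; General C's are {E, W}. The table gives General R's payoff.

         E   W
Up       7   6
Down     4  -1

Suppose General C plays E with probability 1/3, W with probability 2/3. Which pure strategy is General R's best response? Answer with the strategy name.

Expected payoff of Up: (1/3)·7 + (2/3)·6 = 19/3.
Expected payoff of Down: (1/3)·4 + (2/3)·(-1) = 2/3.
The largest is 19/3, so General R's best response is Up.

Up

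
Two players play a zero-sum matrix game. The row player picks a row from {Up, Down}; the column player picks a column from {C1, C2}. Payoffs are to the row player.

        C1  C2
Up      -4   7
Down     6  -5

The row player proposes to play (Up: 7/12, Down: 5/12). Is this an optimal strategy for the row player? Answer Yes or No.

Against C1 this mix gives (7/12)·(-4) + (5/12)·6 = 1/6.
Against C2 this mix gives (7/12)·7 + (5/12)·(-5) = 2.
The column player will play C1, holding the row player to 1/6. Shifting weight toward the row that does better against C1 would raise this floor (the equalizing mix achieves 1 against both C1 and C2), so the proposed strategy is not optimal.

No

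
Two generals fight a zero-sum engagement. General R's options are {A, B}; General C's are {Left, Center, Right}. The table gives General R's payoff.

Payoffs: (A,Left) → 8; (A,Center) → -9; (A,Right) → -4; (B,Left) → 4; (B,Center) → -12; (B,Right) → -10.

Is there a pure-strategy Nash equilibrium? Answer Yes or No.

Row minima: A → -9, B → -12; maximin = -9.
Column maxima: Left → 8, Center → -9, Right → -4; minimax = -9.
maximin = minimax = -9, so a saddle point exists.

Yes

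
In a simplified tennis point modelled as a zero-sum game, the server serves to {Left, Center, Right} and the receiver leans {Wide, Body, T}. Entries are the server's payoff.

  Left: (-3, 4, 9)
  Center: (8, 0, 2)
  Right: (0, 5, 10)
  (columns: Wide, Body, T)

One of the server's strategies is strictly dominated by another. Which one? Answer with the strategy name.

Right gives a strictly higher payoff than Left against every column: 0 > -3, 5 > 4, 10 > 9.
So Left is strictly dominated and the server never plays it.

Left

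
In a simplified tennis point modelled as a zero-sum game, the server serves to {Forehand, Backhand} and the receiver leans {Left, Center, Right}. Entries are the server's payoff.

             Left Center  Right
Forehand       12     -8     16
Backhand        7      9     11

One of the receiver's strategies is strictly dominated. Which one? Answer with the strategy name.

Right

Left holds the server's payoff strictly below Right in every row: 12 < 16, 7 < 11.
So Right is strictly dominated for the receiver.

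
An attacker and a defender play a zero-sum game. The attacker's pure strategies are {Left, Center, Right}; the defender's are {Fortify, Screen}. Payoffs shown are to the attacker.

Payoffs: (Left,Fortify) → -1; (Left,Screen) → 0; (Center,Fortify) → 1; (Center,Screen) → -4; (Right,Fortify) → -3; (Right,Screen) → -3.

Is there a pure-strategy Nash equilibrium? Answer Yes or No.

Row minima: Left → -1, Center → -4, Right → -3; maximin = -1.
Column maxima: Fortify → 1, Screen → 0; minimax = 0.
-1 ≠ 0, so no pure-strategy equilibrium exists.

No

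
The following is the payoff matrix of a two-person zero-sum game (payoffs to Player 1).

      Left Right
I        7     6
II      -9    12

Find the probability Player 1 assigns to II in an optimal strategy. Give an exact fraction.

Row minima: I → 6, II → -9; maximin = 6.
Column maxima: Left → 7, Right → 12; minimax = 7.
6 ≠ 7, so there is no saddle point; optimal play is mixed.
Let Player 1 play I with probability p. Expected payoff against Left: 7p + (-9)(1−p) = 16p − 9; against Right: 6p + 12(1−p) = −6p + 12.
Setting these equal: 16p − 9 = −6p + 12 ⇒ 22p = 21 ⇒ p = 21/22, and the value is (16)·(21/22) − 9 = 69/11.
For Player 2: with q = P(Left), equating I's and II's payoffs gives q + 6 = −21q + 12 ⇒ q = 3/11.

1/22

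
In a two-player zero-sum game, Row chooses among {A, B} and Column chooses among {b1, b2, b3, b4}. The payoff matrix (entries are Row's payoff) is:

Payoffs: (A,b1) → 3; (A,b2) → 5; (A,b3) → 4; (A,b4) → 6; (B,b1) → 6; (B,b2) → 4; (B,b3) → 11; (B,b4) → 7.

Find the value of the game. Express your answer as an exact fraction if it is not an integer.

9/2

Row minima: A → 3, B → 4; maximin = 4.
Column maxima: b1 → 6, b2 → 5, b3 → 11, b4 → 7; minimax = 5.
4 ≠ 5, so there is no saddle point; optimal play is mixed.
b3 is strictly dominated by b1 (it gives Row strictly more in every row), so Column never plays it.
b4 is strictly dominated by b1 (it gives Row strictly more in every row), so Column never plays it.
On the remaining 2×2 (A, B vs b1, b2):
Let Row play A with probability p. Expected payoff against b1: 3p + 6(1−p) = −3p + 6; against b2: 5p + 4(1−p) = p + 4.
Setting these equal: −3p + 6 = p + 4 ⇒ −4p = -2 ⇒ p = 1/2, and the value is (-3)·(1/2) + 6 = 9/2.
For Column: with q = P(b1), equating A's and B's payoffs gives −2q + 5 = 2q + 4 ⇒ q = 1/4.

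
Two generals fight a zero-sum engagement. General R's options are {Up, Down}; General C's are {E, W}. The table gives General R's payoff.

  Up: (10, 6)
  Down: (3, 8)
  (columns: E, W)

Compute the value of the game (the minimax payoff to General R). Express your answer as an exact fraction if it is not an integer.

62/9

Row minima: Up → 6, Down → 3; maximin = 6.
Column maxima: E → 10, W → 8; minimax = 8.
6 ≠ 8, so there is no saddle point; optimal play is mixed.
Let General R play Up with probability p. Expected payoff against E: 10p + 3(1−p) = 7p + 3; against W: 6p + 8(1−p) = −2p + 8.
Setting these equal: 7p + 3 = −2p + 8 ⇒ 9p = 5 ⇒ p = 5/9, and the value is (7)·(5/9) + 3 = 62/9.
For General C: with q = P(E), equating Up's and Down's payoffs gives 4q + 6 = −5q + 8 ⇒ q = 2/9.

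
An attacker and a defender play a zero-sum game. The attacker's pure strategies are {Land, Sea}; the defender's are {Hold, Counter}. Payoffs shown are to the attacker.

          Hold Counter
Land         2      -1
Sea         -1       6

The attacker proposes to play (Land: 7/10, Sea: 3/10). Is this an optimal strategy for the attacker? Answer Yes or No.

Against Hold this mix gives (7/10)·2 + (3/10)·(-1) = 11/10.
Against Counter this mix gives (7/10)·(-1) + (3/10)·6 = 11/10.
All of the defender's active replies (Hold, Counter) yield 11/10, and no column does worse for the attacker. The mix makes the defender indifferent and guarantees 11/10, so it is optimal.

Yes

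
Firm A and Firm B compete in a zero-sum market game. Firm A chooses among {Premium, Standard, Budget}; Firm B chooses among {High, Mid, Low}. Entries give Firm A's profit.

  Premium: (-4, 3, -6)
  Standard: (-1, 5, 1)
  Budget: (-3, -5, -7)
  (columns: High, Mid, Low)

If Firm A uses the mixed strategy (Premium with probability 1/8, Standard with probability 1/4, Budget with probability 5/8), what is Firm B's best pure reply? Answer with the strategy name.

If Firm B plays High, Firm A's expected payoff is (1/8)·(-4) + (1/4)·(-1) + (5/8)·(-3) = -21/8.
If Firm B plays Mid, Firm A's expected payoff is (1/8)·3 + (1/4)·5 + (5/8)·(-5) = -3/2.
If Firm B plays Low, Firm A's expected payoff is (1/8)·(-6) + (1/4)·1 + (5/8)·(-7) = -39/8.
Firm B minimizes Firm A's payoff; the smallest is -39/8, so the best response is Low.

Low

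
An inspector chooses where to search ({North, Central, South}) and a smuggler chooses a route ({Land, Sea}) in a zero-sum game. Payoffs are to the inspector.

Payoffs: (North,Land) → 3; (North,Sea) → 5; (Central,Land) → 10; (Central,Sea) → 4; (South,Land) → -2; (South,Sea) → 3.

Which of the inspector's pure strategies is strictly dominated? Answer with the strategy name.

North gives a strictly higher payoff than South against every column: 3 > -2, 5 > 3.
So South is strictly dominated and the inspector never plays it.

South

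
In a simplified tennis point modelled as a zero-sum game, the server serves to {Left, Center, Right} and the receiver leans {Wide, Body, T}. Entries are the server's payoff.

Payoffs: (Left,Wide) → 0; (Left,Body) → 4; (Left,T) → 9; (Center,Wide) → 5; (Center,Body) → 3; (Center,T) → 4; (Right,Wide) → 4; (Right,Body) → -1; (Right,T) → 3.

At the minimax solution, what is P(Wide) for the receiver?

Row minima: Left → 0, Center → 3, Right → -1; maximin = 3.
Column maxima: Wide → 5, Body → 4, T → 9; minimax = 4.
3 ≠ 4, so there is no saddle point; optimal play is mixed.
Right is strictly dominated by Center, so the server never plays it.
T is strictly dominated by Body (it gives the server strictly more in every row), so the receiver never plays it.
On the remaining 2×2 (Left, Center vs Wide, Body):
Let the server play Left with probability p. Expected payoff against Wide: 0p + 5(1−p) = −5p + 5; against Body: 4p + 3(1−p) = p + 3.
Setting these equal: −5p + 5 = p + 3 ⇒ −6p = -2 ⇒ p = 1/3, and the value is (-5)·(1/3) + 5 = 10/3.
For the receiver: with q = P(Wide), equating Left's and Center's payoffs gives −4q + 4 = 2q + 3 ⇒ q = 1/6.

1/6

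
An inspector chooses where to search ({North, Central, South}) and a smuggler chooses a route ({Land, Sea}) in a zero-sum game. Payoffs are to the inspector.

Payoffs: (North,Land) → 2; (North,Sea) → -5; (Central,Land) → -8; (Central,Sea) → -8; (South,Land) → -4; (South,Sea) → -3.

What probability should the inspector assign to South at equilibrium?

Row minima: North → -5, Central → -8, South → -4; maximin = -4.
Column maxima: Land → 2, Sea → -3; minimax = -3.
-4 ≠ -3, so there is no saddle point; optimal play is mixed.
Central is strictly dominated by North, so the inspector never plays it.
On the remaining 2×2 (North, South vs Land, Sea):
Let the inspector play North with probability p. Expected payoff against Land: 2p + (-4)(1−p) = 6p − 4; against Sea: (-5)p + (-3)(1−p) = −2p − 3.
Setting these equal: 6p − 4 = −2p − 3 ⇒ 8p = 1 ⇒ p = 1/8, and the value is (6)·(1/8) − 4 = -13/4.
For the smuggler: with q = P(Land), equating North's and South's payoffs gives 7q − 5 = −q − 3 ⇒ q = 1/4.

7/8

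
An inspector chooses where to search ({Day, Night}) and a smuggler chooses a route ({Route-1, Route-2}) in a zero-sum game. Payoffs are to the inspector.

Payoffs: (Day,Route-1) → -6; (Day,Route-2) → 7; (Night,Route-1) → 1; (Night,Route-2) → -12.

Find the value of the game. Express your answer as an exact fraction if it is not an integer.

-5/2

Row minima: Day → -6, Night → -12; maximin = -6.
Column maxima: Route-1 → 1, Route-2 → 7; minimax = 1.
-6 ≠ 1, so there is no saddle point; optimal play is mixed.
Let the inspector play Day with probability p. Expected payoff against Route-1: (-6)p + 1(1−p) = −7p + 1; against Route-2: 7p + (-12)(1−p) = 19p − 12.
Setting these equal: −7p + 1 = 19p − 12 ⇒ −26p = -13 ⇒ p = 1/2, and the value is (-7)·(1/2) + 1 = -5/2.
For the smuggler: with q = P(Route-1), equating Day's and Night's payoffs gives −13q + 7 = 13q − 12 ⇒ q = 19/26.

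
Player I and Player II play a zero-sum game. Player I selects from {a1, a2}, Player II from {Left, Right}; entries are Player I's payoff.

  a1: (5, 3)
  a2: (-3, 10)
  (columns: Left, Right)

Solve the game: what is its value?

59/15

Row minima: a1 → 3, a2 → -3; maximin = 3.
Column maxima: Left → 5, Right → 10; minimax = 5.
3 ≠ 5, so there is no saddle point; optimal play is mixed.
Let Player I play a1 with probability p. Expected payoff against Left: 5p + (-3)(1−p) = 8p − 3; against Right: 3p + 10(1−p) = −7p + 10.
Setting these equal: 8p − 3 = −7p + 10 ⇒ 15p = 13 ⇒ p = 13/15, and the value is (8)·(13/15) − 3 = 59/15.
For Player II: with q = P(Left), equating a1's and a2's payoffs gives 2q + 3 = −13q + 10 ⇒ q = 7/15.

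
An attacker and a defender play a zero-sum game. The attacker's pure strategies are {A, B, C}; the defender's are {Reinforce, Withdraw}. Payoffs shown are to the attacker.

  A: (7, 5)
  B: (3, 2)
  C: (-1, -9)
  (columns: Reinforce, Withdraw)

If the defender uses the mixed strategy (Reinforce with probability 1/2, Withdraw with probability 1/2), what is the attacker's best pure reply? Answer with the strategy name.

Expected payoff of A: (1/2)·7 + (1/2)·5 = 6.
Expected payoff of B: (1/2)·3 + (1/2)·2 = 5/2.
Expected payoff of C: (1/2)·(-1) + (1/2)·(-9) = -5.
The largest is 6, so the attacker's best response is A.

A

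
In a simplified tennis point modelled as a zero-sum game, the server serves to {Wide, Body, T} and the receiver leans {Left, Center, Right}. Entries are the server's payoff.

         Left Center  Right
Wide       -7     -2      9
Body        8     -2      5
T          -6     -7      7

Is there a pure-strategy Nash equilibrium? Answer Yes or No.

Row minima: Wide → -7, Body → -2, T → -7; maximin = -2.
Column maxima: Left → 8, Center → -2, Right → 9; minimax = -2.
maximin = minimax = -2, so a saddle point exists.

Yes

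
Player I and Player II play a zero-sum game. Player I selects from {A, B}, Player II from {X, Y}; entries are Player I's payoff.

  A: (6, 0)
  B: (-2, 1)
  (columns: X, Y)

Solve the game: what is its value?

Row minima: A → 0, B → -2; maximin = 0.
Column maxima: X → 6, Y → 1; minimax = 1.
0 ≠ 1, so there is no saddle point; optimal play is mixed.
Let Player I play A with probability p. Expected payoff against X: 6p + (-2)(1−p) = 8p − 2; against Y: 0p + 1(1−p) = −p + 1.
Setting these equal: 8p − 2 = −p + 1 ⇒ 9p = 3 ⇒ p = 1/3, and the value is (8)·(1/3) − 2 = 2/3.
For Player II: with q = P(X), equating A's and B's payoffs gives 6q = −3q + 1 ⇒ q = 1/9.

2/3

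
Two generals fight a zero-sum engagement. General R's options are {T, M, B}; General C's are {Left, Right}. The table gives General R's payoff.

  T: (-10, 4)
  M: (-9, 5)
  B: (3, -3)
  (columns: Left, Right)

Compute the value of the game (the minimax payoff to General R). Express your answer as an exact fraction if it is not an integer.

-3/5

Row minima: T → -10, M → -9, B → -3; maximin = -3.
Column maxima: Left → 3, Right → 5; minimax = 3.
-3 ≠ 3, so there is no saddle point; optimal play is mixed.
T is strictly dominated by M, so General R never plays it.
On the remaining 2×2 (M, B vs Left, Right):
Let General R play M with probability p. Expected payoff against Left: (-9)p + 3(1−p) = −12p + 3; against Right: 5p + (-3)(1−p) = 8p − 3.
Setting these equal: −12p + 3 = 8p − 3 ⇒ −20p = -6 ⇒ p = 3/10, and the value is (-12)·(3/10) + 3 = -3/5.
For General C: with q = P(Left), equating M's and B's payoffs gives −14q + 5 = 6q − 3 ⇒ q = 2/5.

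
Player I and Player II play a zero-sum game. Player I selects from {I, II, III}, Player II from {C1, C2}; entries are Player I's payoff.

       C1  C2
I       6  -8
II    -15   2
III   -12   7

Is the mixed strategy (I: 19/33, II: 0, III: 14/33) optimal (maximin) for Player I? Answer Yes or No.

Against C1 this mix gives (19/33)·6 + (14/33)·(-12) = -18/11.
Against C2 this mix gives (19/33)·(-8) + (14/33)·7 = -18/11.
All of Player II's active replies (C1, C2) yield -18/11, and no column does worse for Player I. The mix makes Player II indifferent and guarantees -18/11, so it is optimal.

Yes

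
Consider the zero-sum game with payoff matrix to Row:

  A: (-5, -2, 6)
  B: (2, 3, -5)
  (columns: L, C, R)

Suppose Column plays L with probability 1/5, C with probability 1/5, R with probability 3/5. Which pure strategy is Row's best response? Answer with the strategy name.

A

Expected payoff of A: (1/5)·(-5) + (1/5)·(-2) + (3/5)·6 = 11/5.
Expected payoff of B: (1/5)·2 + (1/5)·3 + (3/5)·(-5) = -2.
The largest is 11/5, so Row's best response is A.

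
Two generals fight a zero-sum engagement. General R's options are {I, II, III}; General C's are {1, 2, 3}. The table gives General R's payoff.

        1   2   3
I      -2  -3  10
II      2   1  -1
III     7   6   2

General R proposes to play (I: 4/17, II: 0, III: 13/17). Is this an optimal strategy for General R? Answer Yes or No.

Against 1 this mix gives (4/17)·(-2) + (13/17)·7 = 83/17.
Against 2 this mix gives (4/17)·(-3) + (13/17)·6 = 66/17.
Against 3 this mix gives (4/17)·10 + (13/17)·2 = 66/17.
All of General C's active replies (2, 3) yield 66/17, and no column does worse for General R. The mix makes General C indifferent and guarantees 66/17, so it is optimal.

Yes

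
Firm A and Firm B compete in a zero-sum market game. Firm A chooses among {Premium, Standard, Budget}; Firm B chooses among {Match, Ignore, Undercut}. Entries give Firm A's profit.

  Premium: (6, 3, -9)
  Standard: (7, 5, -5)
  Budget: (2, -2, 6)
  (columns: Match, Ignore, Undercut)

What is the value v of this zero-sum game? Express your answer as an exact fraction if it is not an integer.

Row minima: Premium → -9, Standard → -5, Budget → -2; maximin = -2.
Column maxima: Match → 7, Ignore → 5, Undercut → 6; minimax = 5.
-2 ≠ 5, so there is no saddle point; optimal play is mixed.
Premium is strictly dominated by Standard, so Firm A never plays it.
Match is strictly dominated by Ignore (it gives Firm A strictly more in every row), so Firm B never plays it.
On the remaining 2×2 (Standard, Budget vs Ignore, Undercut):
Let Firm A play Standard with probability p. Expected payoff against Ignore: 5p + (-2)(1−p) = 7p − 2; against Undercut: (-5)p + 6(1−p) = −11p + 6.
Setting these equal: 7p − 2 = −11p + 6 ⇒ 18p = 8 ⇒ p = 4/9, and the value is (7)·(4/9) − 2 = 10/9.
For Firm B: with q = P(Ignore), equating Standard's and Budget's payoffs gives 10q − 5 = −8q + 6 ⇒ q = 11/18.

10/9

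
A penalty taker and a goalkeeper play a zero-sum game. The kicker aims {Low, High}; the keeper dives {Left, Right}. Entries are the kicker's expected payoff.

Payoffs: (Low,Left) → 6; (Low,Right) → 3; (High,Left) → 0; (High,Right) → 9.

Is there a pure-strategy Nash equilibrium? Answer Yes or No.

No

Row minima: Low → 3, High → 0; maximin = 3.
Column maxima: Left → 6, Right → 9; minimax = 6.
3 ≠ 6, so no pure-strategy equilibrium exists.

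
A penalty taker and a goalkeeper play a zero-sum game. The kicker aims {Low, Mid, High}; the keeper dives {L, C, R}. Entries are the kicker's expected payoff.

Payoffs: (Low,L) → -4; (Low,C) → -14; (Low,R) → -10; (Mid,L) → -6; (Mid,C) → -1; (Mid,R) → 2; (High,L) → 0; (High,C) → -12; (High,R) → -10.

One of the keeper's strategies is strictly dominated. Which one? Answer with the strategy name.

C holds the kicker's payoff strictly below R in every row: -14 < -10, -1 < 2, -12 < -10.
So R is strictly dominated for the keeper.

R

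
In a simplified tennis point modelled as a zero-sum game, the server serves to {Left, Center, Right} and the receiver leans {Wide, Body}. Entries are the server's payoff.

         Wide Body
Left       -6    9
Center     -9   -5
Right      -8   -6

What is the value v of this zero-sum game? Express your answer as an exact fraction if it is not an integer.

Row minima: Left → -6, Center → -9, Right → -8; maximin = -6.
Column maxima: Wide → -6, Body → 9; minimax = -6.
Since maximin = minimax = -6, there is a saddle point and the value is -6.

-6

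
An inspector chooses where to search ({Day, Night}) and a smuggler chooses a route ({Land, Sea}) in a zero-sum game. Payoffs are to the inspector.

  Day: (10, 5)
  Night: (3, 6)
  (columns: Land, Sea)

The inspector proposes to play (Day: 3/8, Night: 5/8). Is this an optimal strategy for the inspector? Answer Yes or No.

Against Land this mix gives (3/8)·10 + (5/8)·3 = 45/8.
Against Sea this mix gives (3/8)·5 + (5/8)·6 = 45/8.
All of the smuggler's active replies (Land, Sea) yield 45/8, and no column does worse for the inspector. The mix makes the smuggler indifferent and guarantees 45/8, so it is optimal.

Yes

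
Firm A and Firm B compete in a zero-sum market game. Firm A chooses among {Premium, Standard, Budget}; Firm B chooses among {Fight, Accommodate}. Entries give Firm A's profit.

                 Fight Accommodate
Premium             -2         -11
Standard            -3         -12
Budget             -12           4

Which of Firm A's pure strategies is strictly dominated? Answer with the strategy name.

Standard

Premium gives a strictly higher payoff than Standard against every column: -2 > -3, -11 > -12.
So Standard is strictly dominated and Firm A never plays it.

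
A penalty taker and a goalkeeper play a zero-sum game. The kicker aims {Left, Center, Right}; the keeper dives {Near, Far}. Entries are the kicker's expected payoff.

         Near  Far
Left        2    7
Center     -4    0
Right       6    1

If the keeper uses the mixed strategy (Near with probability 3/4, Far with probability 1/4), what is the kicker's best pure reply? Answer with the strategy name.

Expected payoff of Left: (3/4)·2 + (1/4)·7 = 13/4.
Expected payoff of Center: (3/4)·(-4) + (1/4)·0 = -3.
Expected payoff of Right: (3/4)·6 + (1/4)·1 = 19/4.
The largest is 19/4, so the kicker's best response is Right.

Right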